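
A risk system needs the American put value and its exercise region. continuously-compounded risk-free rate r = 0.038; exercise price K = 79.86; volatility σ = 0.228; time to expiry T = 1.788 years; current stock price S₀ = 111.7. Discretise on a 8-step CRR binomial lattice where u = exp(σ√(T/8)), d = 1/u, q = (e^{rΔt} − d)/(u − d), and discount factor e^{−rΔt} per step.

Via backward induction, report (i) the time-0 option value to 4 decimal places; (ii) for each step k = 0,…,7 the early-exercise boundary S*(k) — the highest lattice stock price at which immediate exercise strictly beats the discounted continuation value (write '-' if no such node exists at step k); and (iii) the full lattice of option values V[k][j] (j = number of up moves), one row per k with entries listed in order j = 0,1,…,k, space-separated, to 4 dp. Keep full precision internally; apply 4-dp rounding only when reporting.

params: Δt=0.22350 u=1.11381 d=0.89782 q=0.51257 e^(-rΔt)=0.99154
t_8 payoffs: 32.7019 21.3567 7.2820 0.0000 0.0000 0.0000 0.0000 0.0000 0.0000
t_7: node(7,0) S=52.5253 payoff=27.3347 vs cont=26.6593 → 27.3347 [stop]  node(7,1) S=65.1618 payoff=14.6982 vs cont=14.0229 → 14.6982 [stop]  node(7,2) S=80.8383 payoff=0.0000 vs cont=3.5195 → 3.5195 [wait]  node(7,3) S=100.2862 payoff=0.0000 vs cont=0.0000 → 0.0000 [wait]  node(7,4) S=124.4129 payoff=0.0000 vs cont=0.0000 → 0.0000 [wait]  node(7,5) S=154.3439 payoff=0.0000 vs cont=0.0000 → 0.0000 [wait]  node(7,6) S=191.4757 payoff=0.0000 vs cont=0.0000 → 0.0000 [wait]  node(7,7) S=237.5405 payoff=0.0000 vs cont=0.0000 → 0.0000 [wait]  ⇒ S*(7)=65.1618
t_6: node(6,0) S=58.5033 payoff=21.3567 vs cont=20.6813 → 21.3567 [stop]  node(6,1) S=72.5780 payoff=7.2820 vs cont=8.8925 → 8.8925 [wait]  node(6,2) S=90.0387 payoff=0.0000 vs cont=1.7010 → 1.7010 [wait]  node(6,3) S=111.7000 payoff=0.0000 vs cont=0.0000 → 0.0000 [wait]  node(6,4) S=138.5726 payoff=0.0000 vs cont=0.0000 → 0.0000 [wait]  node(6,5) S=171.9101 payoff=0.0000 vs cont=0.0000 → 0.0000 [wait]  node(6,6) S=213.2680 payoff=0.0000 vs cont=0.0000 → 0.0000 [wait]  ⇒ S*(6)=58.5033
t_5: node(5,0) S=65.1618 payoff=14.6982 vs cont=14.8414 → 14.8414 [wait]  node(5,1) S=80.8383 payoff=0.0000 vs cont=5.1624 → 5.1624 [wait]  node(5,2) S=100.2862 payoff=0.0000 vs cont=0.8221 → 0.8221 [wait]  node(5,3) S=124.4129 payoff=0.0000 vs cont=0.0000 → 0.0000 [wait]  node(5,4) S=154.3439 payoff=0.0000 vs cont=0.0000 → 0.0000 [wait]  node(5,5) S=191.4757 payoff=0.0000 vs cont=0.0000 → 0.0000 [wait]  ⇒ S*(5)=-
t_4: node(4,0) S=72.5780 payoff=7.2820 vs cont=9.7967 → 9.7967 [wait]  node(4,1) S=90.0387 payoff=0.0000 vs cont=2.9129 → 2.9129 [wait]  node(4,2) S=111.7000 payoff=0.0000 vs cont=0.3973 → 0.3973 [wait]  node(4,3) S=138.5726 payoff=0.0000 vs cont=0.0000 → 0.0000 [wait]  node(4,4) S=171.9101 payoff=0.0000 vs cont=0.0000 → 0.0000 [wait]  ⇒ S*(4)=-
t_3: node(3,0) S=80.8383 payoff=0.0000 vs cont=6.2153 → 6.2153 [wait]  node(3,1) S=100.2862 payoff=0.0000 vs cont=1.6098 → 1.6098 [wait]  node(3,2) S=124.4129 payoff=0.0000 vs cont=0.1920 → 0.1920 [wait]  node(3,3) S=154.3439 payoff=0.0000 vs cont=0.0000 → 0.0000 [wait]  ⇒ S*(3)=-
t_2: node(2,0) S=90.0387 payoff=0.0000 vs cont=3.8220 → 3.8220 [wait]  node(2,1) S=111.7000 payoff=0.0000 vs cont=0.8756 → 0.8756 [wait]  node(2,2) S=138.5726 payoff=0.0000 vs cont=0.0928 → 0.0928 [wait]  ⇒ S*(2)=-
t_1: node(1,0) S=100.2862 payoff=0.0000 vs cont=2.2922 → 2.2922 [wait]  node(1,1) S=124.4129 payoff=0.0000 vs cont=0.4704 → 0.4704 [wait]  ⇒ S*(1)=-
t_0: node(0,0) S=111.7000 payoff=0.0000 vs cont=1.3469 → 1.3469 [wait]  ⇒ S*(0)=-

price = 1.3469
boundary = - - - - - - 58.5033 65.1618
tree:
1.3469
2.2922 0.4704
3.8220 0.8756 0.0928
6.2153 1.6098 0.1920 0.0000
9.7967 2.9129 0.3973 0.0000 0.0000
14.8414 5.1624 0.8221 0.0000 0.0000 0.0000
21.3567 8.8925 1.7010 0.0000 0.0000 0.0000 0.0000
27.3347 14.6982 3.5195 0.0000 0.0000 0.0000 0.0000 0.0000
32.7019 21.3567 7.2820 0.0000 0.0000 0.0000 0.0000 0.0000 0.0000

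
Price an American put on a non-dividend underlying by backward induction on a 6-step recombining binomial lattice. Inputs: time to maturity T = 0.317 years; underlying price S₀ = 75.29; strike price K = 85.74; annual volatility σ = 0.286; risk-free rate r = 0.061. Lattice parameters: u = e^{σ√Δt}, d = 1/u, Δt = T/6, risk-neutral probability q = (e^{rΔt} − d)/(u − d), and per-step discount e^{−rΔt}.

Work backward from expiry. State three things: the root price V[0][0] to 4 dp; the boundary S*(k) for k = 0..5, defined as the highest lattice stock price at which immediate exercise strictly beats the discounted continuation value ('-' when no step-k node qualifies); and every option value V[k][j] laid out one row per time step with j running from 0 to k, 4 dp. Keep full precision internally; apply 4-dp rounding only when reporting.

price = 11.1168
boundary = - 70.4997 66.0142 70.4997 75.2900 80.4058
tree:
11.1168
15.2403 7.1954
19.7258 10.7384 3.8112
23.9259 15.2403 6.4484 1.2824
27.8588 19.7258 10.4500 2.6154 0.0000
31.5414 23.9259 15.2403 5.3342 0.0000 0.0000
34.9898 27.8588 19.7258 10.4500 0.0000 0.0000 0.0000

Δt=0.05283  u=1.06795  d=0.93638  q=0.50811  discount=0.99678
step 6 (expiry): payoffs max(K−S,0) = 34.9898 27.8588 19.7258 10.4500 0.0000 0.0000 0.0000
step 5: (k=5,j=0): S=54.1986, (K−S)⁺=31.5414, hold=31.2655 ⇒ V=31.5414 exercise | (k=5,j=1): S=61.8141, (K−S)⁺=23.9259, hold=23.6500 ⇒ V=23.9259 exercise | (k=5,j=2): S=70.4997, (K−S)⁺=15.2403, hold=14.9644 ⇒ V=15.2403 exercise | (k=5,j=3): S=80.4058, (K−S)⁺=5.3342, hold=5.1238 ⇒ V=5.3342 exercise | (k=5,j=4): S=91.7037, (K−S)⁺=0.0000, hold=0.0000 ⇒ V=0.0000 continue | (k=5,j=5): S=104.5892, (K−S)⁺=0.0000, hold=0.0000 ⇒ V=0.0000 continue  boundary S*=80.4058
step 4: (k=4,j=0): S=57.8812, (K−S)⁺=27.8588, hold=27.5829 ⇒ V=27.8588 exercise | (k=4,j=1): S=66.0142, (K−S)⁺=19.7258, hold=19.4499 ⇒ V=19.7258 exercise | (k=4,j=2): S=75.2900, (K−S)⁺=10.4500, hold=10.1741 ⇒ V=10.4500 exercise | (k=4,j=3): S=85.8691, (K−S)⁺=0.0000, hold=2.6154 ⇒ V=2.6154 continue | (k=4,j=4): S=97.9348, (K−S)⁺=0.0000, hold=0.0000 ⇒ V=0.0000 continue  boundary S*=75.2900
step 3: (k=3,j=0): S=61.8141, (K−S)⁺=23.9259, hold=23.6500 ⇒ V=23.9259 exercise | (k=3,j=1): S=70.4997, (K−S)⁺=15.2403, hold=14.9644 ⇒ V=15.2403 exercise | (k=3,j=2): S=80.4058, (K−S)⁺=5.3342, hold=6.4484 ⇒ V=6.4484 continue | (k=3,j=3): S=91.7037, (K−S)⁺=0.0000, hold=1.2824 ⇒ V=1.2824 continue  boundary S*=70.4997
step 2: (k=2,j=0): S=66.0142, (K−S)⁺=19.7258, hold=19.4499 ⇒ V=19.7258 exercise | (k=2,j=1): S=75.2900, (K−S)⁺=10.4500, hold=10.7384 ⇒ V=10.7384 continue | (k=2,j=2): S=85.8691, (K−S)⁺=0.0000, hold=3.8112 ⇒ V=3.8112 continue  boundary S*=66.0142
step 1: (k=1,j=0): S=70.4997, (K−S)⁺=15.2403, hold=15.1105 ⇒ V=15.2403 exercise | (k=1,j=1): S=80.4058, (K−S)⁺=5.3342, hold=7.1954 ⇒ V=7.1954 continue  boundary S*=70.4997
step 0: (k=0,j=0): S=75.2900, (K−S)⁺=10.4500, hold=11.1168 ⇒ V=11.1168 continue  boundary S*=-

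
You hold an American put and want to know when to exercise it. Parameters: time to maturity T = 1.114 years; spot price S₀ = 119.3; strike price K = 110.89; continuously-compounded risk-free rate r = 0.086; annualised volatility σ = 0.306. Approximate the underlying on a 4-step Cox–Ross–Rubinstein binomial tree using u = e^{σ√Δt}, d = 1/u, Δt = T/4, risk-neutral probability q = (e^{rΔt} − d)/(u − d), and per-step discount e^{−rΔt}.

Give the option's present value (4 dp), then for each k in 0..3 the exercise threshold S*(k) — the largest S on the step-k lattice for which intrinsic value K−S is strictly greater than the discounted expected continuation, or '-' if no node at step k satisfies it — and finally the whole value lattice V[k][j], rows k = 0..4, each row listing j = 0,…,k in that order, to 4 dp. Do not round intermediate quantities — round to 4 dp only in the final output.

price = 7.4682
boundary = - - 86.3726 73.4926
tree:
7.4682
13.7872 2.3024
24.5174 5.0654 0.0000
37.3974 11.1441 0.0000 0.0000
48.3567 24.5174 0.0000 0.0000 0.0000

params: Δt=0.27850 u=1.17526 d=0.85088 q=0.53444 e^(-rΔt)=0.97633
t_4 payoffs: 48.3567 24.5174 0.0000 0.0000 0.0000
t_3: node(3,0) S=73.4926 payoff=37.3974 vs cont=34.7731 → 37.3974 [stop]  node(3,1) S=101.5098 payoff=9.3802 vs cont=11.1441 → 11.1441 [wait]  node(3,2) S=140.2080 payoff=0.0000 vs cont=0.0000 → 0.0000 [wait]  node(3,3) S=193.6589 payoff=0.0000 vs cont=0.0000 → 0.0000 [wait]  ⇒ S*(3)=73.4926
t_2: node(2,0) S=86.3726 payoff=24.5174 vs cont=22.8135 → 24.5174 [stop]  node(2,1) S=119.3000 payoff=0.0000 vs cont=5.0654 → 5.0654 [wait]  node(2,2) S=164.7802 payoff=0.0000 vs cont=0.0000 → 0.0000 [wait]  ⇒ S*(2)=86.3726
t_1: node(1,0) S=101.5098 payoff=9.3802 vs cont=13.7872 → 13.7872 [wait]  node(1,1) S=140.2080 payoff=0.0000 vs cont=2.3024 → 2.3024 [wait]  ⇒ S*(1)=-
t_0: node(0,0) S=119.3000 payoff=0.0000 vs cont=7.4682 → 7.4682 [wait]  ⇒ S*(0)=-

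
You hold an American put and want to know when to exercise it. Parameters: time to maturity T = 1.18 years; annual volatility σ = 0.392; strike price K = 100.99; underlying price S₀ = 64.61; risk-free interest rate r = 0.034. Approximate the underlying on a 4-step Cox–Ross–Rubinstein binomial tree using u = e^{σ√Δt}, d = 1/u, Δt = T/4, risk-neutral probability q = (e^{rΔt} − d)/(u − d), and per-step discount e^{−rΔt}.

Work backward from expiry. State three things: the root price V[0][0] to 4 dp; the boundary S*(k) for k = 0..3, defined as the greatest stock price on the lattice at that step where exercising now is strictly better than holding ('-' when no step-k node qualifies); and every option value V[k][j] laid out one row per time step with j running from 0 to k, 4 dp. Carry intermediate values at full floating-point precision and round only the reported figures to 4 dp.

Δt=0.29500, u=1.23727, d=0.80823, q=0.47047, disc=e^(-rΔt)=0.99002
k=4 terminal: V=max(K-S,0) → 73.4200 58.7846 36.3800 2.0820 0.0000
k=3: j=0 S=34.1116 intr=66.8784 cont=65.8705 V=66.8784[EX]; j=1 S=52.2196 intr=48.7704 cont=47.7625 V=48.7704[EX]; j=2 S=79.9403 intr=21.0497 cont=20.0419 V=21.0497[EX]; j=3 S=122.3763 intr=0.0000 cont=1.0915 V=1.0915[hold]  S*(3)=79.9403
k=2: j=0 S=42.2054 intr=58.7846 cont=57.7767 V=58.7846[EX]; j=1 S=64.6100 intr=36.3800 cont=35.3721 V=36.3800[EX]; j=2 S=98.9080 intr=2.0820 cont=11.5437 V=11.5437[hold]  S*(2)=64.6100
k=1: j=0 S=52.2196 intr=48.7704 cont=47.7625 V=48.7704[EX]; j=1 S=79.9403 intr=21.0497 cont=24.4488 V=24.4488[hold]  S*(1)=52.2196
k=0: j=0 S=64.6100 intr=36.3800 cont=36.9553 V=36.9553[hold]  S*(0)=-

price = 36.9553
boundary = - 52.2196 64.6100 79.9403
tree:
36.9553
48.7704 24.4488
58.7846 36.3800 11.5437
66.8784 48.7704 21.0497 1.0915
73.4200 58.7846 36.3800 2.0820 0.0000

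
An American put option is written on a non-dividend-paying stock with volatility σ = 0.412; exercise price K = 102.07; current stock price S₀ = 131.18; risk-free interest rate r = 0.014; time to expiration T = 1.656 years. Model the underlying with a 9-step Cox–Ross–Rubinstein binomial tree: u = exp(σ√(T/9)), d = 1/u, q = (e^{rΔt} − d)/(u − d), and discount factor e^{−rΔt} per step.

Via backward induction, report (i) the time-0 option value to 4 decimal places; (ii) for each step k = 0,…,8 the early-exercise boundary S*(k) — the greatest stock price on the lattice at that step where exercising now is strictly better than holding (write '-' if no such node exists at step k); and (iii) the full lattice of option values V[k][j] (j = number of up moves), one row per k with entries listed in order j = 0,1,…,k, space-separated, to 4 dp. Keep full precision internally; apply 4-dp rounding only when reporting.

price = 11.6482
boundary = - - - - - 54.2134 45.4313 54.2134 64.6933
tree:
11.6482
16.4093 6.1954
22.5281 9.4094 2.5050
30.0182 13.9729 4.1729 0.5860
38.6457 20.1868 6.8493 1.0944 0.0000
47.8566 28.1861 11.0285 2.0441 0.0000 0.0000
56.6387 37.7118 17.3034 3.8176 0.0000 0.0000 0.0000
63.9983 47.8566 26.1648 7.1301 0.0000 0.0000 0.0000 0.0000
70.1656 56.6387 37.3767 13.3166 0.0000 0.0000 0.0000 0.0000 0.0000
75.3339 63.9983 47.8566 24.8711 0.0000 0.0000 0.0000 0.0000 0.0000 0.0000

Δt=0.18400, u=1.19331, d=0.83801, q=0.46319, disc=e^(-rΔt)=0.99743
k=9 terminal: V=max(K-S,0) → 75.3339 63.9983 47.8566 24.8711 0.0000 0.0000 0.0000 0.0000 0.0000 0.0000
k=8: j=0 S=31.9044 intr=70.1656 cont=69.9030 V=70.1656[EX]; j=1 S=45.4313 intr=56.6387 cont=56.3761 V=56.6387[EX]; j=2 S=64.6933 intr=37.3767 cont=37.1141 V=37.3767[EX]; j=3 S=92.1220 intr=9.9480 cont=13.3166 V=13.3166[hold]; j=4 S=131.1800 intr=0.0000 cont=0.0000 V=0.0000[hold]; j=5 S=186.7979 intr=0.0000 cont=0.0000 V=0.0000[hold]; j=6 S=265.9966 intr=0.0000 cont=0.0000 V=0.0000[hold]; j=7 S=378.7742 intr=0.0000 cont=0.0000 V=0.0000[hold]; j=8 S=539.3674 intr=0.0000 cont=0.0000 V=0.0000[hold]  S*(8)=64.6933
k=7: j=0 S=38.0717 intr=63.9983 cont=63.7357 V=63.9983[EX]; j=1 S=54.2134 intr=47.8566 cont=47.5940 V=47.8566[EX]; j=2 S=77.1989 intr=24.8711 cont=26.1648 V=26.1648[hold]; j=3 S=109.9298 intr=0.0000 cont=7.1301 V=7.1301[hold]; j=4 S=156.5380 intr=0.0000 cont=0.0000 V=0.0000[hold]; j=5 S=222.9072 intr=0.0000 cont=0.0000 V=0.0000[hold]; j=6 S=317.4156 intr=0.0000 cont=0.0000 V=0.0000[hold]; j=7 S=451.9939 intr=0.0000 cont=0.0000 V=0.0000[hold]  S*(7)=54.2134
k=6: j=0 S=45.4313 intr=56.6387 cont=56.3761 V=56.6387[EX]; j=1 S=64.6933 intr=37.3767 cont=37.7118 V=37.7118[hold]; j=2 S=92.1220 intr=9.9480 cont=17.3034 V=17.3034[hold]; j=3 S=131.1800 intr=0.0000 cont=3.8176 V=3.8176[hold]; j=4 S=186.7979 intr=0.0000 cont=0.0000 V=0.0000[hold]; j=5 S=265.9966 intr=0.0000 cont=0.0000 V=0.0000[hold]; j=6 S=378.7742 intr=0.0000 cont=0.0000 V=0.0000[hold]  S*(6)=45.4313
k=5: j=0 S=54.2134 intr=47.8566 cont=47.7488 V=47.8566[EX]; j=1 S=77.1989 intr=24.8711 cont=28.1861 V=28.1861[hold]; j=2 S=109.9298 intr=0.0000 cont=11.0285 V=11.0285[hold]; j=3 S=156.5380 intr=0.0000 cont=2.0441 V=2.0441[hold]; j=4 S=222.9072 intr=0.0000 cont=0.0000 V=0.0000[hold]; j=5 S=317.4156 intr=0.0000 cont=0.0000 V=0.0000[hold]  S*(5)=54.2134
k=4: j=0 S=64.6933 intr=37.3767 cont=38.6457 V=38.6457[hold]; j=1 S=92.1220 intr=9.9480 cont=20.1868 V=20.1868[hold]; j=2 S=131.1800 intr=0.0000 cont=6.8493 V=6.8493[hold]; j=3 S=186.7979 intr=0.0000 cont=1.0944 V=1.0944[hold]; j=4 S=265.9966 intr=0.0000 cont=0.0000 V=0.0000[hold]  S*(4)=-
k=3: j=0 S=77.1989 intr=24.8711 cont=30.0182 V=30.0182[hold]; j=1 S=109.9298 intr=0.0000 cont=13.9729 V=13.9729[hold]; j=2 S=156.5380 intr=0.0000 cont=4.1729 V=4.1729[hold]; j=3 S=222.9072 intr=0.0000 cont=0.5860 V=0.5860[hold]  S*(3)=-
k=2: j=0 S=92.1220 intr=9.9480 cont=22.5281 V=22.5281[hold]; j=1 S=131.1800 intr=0.0000 cont=9.4094 V=9.4094[hold]; j=2 S=186.7979 intr=0.0000 cont=2.5050 V=2.5050[hold]  S*(2)=-
k=1: j=0 S=109.9298 intr=0.0000 cont=16.4093 V=16.4093[hold]; j=1 S=156.5380 intr=0.0000 cont=6.1954 V=6.1954[hold]  S*(1)=-
k=0: j=0 S=131.1800 intr=0.0000 cont=11.6482 V=11.6482[hold]  S*(0)=-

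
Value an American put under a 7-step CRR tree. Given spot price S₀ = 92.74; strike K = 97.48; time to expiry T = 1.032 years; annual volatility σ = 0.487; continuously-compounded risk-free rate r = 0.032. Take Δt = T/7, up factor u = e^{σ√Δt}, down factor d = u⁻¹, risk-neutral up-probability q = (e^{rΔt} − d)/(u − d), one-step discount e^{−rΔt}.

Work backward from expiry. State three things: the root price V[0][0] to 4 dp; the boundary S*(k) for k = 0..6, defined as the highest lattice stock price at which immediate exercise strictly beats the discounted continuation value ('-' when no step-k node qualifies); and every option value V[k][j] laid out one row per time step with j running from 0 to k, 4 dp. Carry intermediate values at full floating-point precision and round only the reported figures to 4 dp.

price = 19.9519
boundary = - - - 52.9225 43.8966 52.9225 63.8042
tree:
19.9519
27.0042 12.0718
35.3521 17.7105 5.7317
44.5575 25.1604 9.3519 1.6408
53.5834 34.3348 14.9010 3.0869 0.0000
61.0699 44.5575 22.9669 5.8077 0.0000 0.0000
67.2796 53.5834 33.6758 10.9264 0.0000 0.0000 0.0000
72.4302 61.0699 44.5575 20.5567 0.0000 0.0000 0.0000 0.0000

Δt=0.14743, u=1.20562, d=0.82945, q=0.46596, disc=e^(-rΔt)=0.99529
k=7 terminal: V=max(K-S,0) → 72.4302 61.0699 44.5575 20.5567 0.0000 0.0000 0.0000 0.0000
k=6: j=0 S=30.2004 intr=67.2796 cont=66.8208 V=67.2796[EX]; j=1 S=43.8966 intr=53.5834 cont=53.1246 V=53.5834[EX]; j=2 S=63.8042 intr=33.6758 cont=33.2170 V=33.6758[EX]; j=3 S=92.7400 intr=4.7400 cont=10.9264 V=10.9264[hold]; j=4 S=134.7985 intr=0.0000 cont=0.0000 V=0.0000[hold]; j=5 S=195.9310 intr=0.0000 cont=0.0000 V=0.0000[hold]; j=6 S=284.7876 intr=0.0000 cont=0.0000 V=0.0000[hold]  S*(6)=63.8042
k=5: j=0 S=36.4101 intr=61.0699 cont=60.6111 V=61.0699[EX]; j=1 S=52.9225 intr=44.5575 cont=44.0987 V=44.5575[EX]; j=2 S=76.9233 intr=20.5567 cont=22.9669 V=22.9669[hold]; j=3 S=111.8088 intr=0.0000 cont=5.8077 V=5.8077[hold]; j=4 S=162.5152 intr=0.0000 cont=0.0000 V=0.0000[hold]; j=5 S=236.2175 intr=0.0000 cont=0.0000 V=0.0000[hold]  S*(5)=52.9225
k=4: j=0 S=43.8966 intr=53.5834 cont=53.1246 V=53.5834[EX]; j=1 S=63.8042 intr=33.6758 cont=34.3348 V=34.3348[hold]; j=2 S=92.7400 intr=4.7400 cont=14.9010 V=14.9010[hold]; j=3 S=134.7985 intr=0.0000 cont=3.0869 V=3.0869[hold]; j=4 S=195.9310 intr=0.0000 cont=0.0000 V=0.0000[hold]  S*(4)=43.8966
k=3: j=0 S=52.9225 intr=44.5575 cont=44.4043 V=44.5575[EX]; j=1 S=76.9233 intr=20.5567 cont=25.1604 V=25.1604[hold]; j=2 S=111.8088 intr=0.0000 cont=9.3519 V=9.3519[hold]; j=3 S=162.5152 intr=0.0000 cont=1.6408 V=1.6408[hold]  S*(3)=52.9225
k=2: j=0 S=63.8042 intr=33.6758 cont=35.3521 V=35.3521[hold]; j=1 S=92.7400 intr=4.7400 cont=17.7105 V=17.7105[hold]; j=2 S=134.7985 intr=0.0000 cont=5.7317 V=5.7317[hold]  S*(2)=-
k=1: j=0 S=76.9233 intr=20.5567 cont=27.0042 V=27.0042[hold]; j=1 S=111.8088 intr=0.0000 cont=12.0718 V=12.0718[hold]  S*(1)=-
k=0: j=0 S=92.7400 intr=4.7400 cont=19.9519 V=19.9519[hold]  S*(0)=-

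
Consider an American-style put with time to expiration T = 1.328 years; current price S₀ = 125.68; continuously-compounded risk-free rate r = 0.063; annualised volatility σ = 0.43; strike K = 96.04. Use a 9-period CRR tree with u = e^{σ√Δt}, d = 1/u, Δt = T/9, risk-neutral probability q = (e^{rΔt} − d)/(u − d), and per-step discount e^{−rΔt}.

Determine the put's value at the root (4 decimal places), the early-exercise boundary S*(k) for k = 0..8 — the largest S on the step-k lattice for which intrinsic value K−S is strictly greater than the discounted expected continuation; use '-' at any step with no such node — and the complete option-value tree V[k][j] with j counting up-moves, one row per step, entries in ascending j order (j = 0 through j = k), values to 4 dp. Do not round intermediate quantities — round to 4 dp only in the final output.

price = 7.6997
boundary = - - - - - 55.0290 64.9122 55.0290 64.9122
tree:
7.6997
11.4322 3.9148
16.5403 6.2693 1.5091
23.2210 9.8185 2.6500 0.3358
31.4813 14.9631 4.5863 0.6607 0.0000
41.0110 22.0444 7.7891 1.2998 0.0000 0.0000
49.3895 31.1278 12.8966 2.5571 0.0000 0.0000 0.0000
56.4922 41.0110 20.5970 5.0305 0.0000 0.0000 0.0000 0.0000
62.5136 49.3895 31.1278 9.8965 0.0000 0.0000 0.0000 0.0000 0.0000
67.6182 56.4922 41.0110 19.4695 0.0000 0.0000 0.0000 0.0000 0.0000 0.0000

params: Δt=0.14756 u=1.17960 d=0.84774 q=0.48694 e^(-rΔt)=0.99075
t_9 payoffs: 67.6182 56.4922 41.0110 19.4695 0.0000 0.0000 0.0000 0.0000 0.0000 0.0000
t_8: node(8,0) S=33.5264 payoff=62.5136 vs cont=61.6250 → 62.5136 [stop]  node(8,1) S=46.6505 payoff=49.3895 vs cont=48.5008 → 49.3895 [stop]  node(8,2) S=64.9122 payoff=31.1278 vs cont=30.2391 → 31.1278 [stop]  node(8,3) S=90.3226 payoff=5.7174 vs cont=9.8965 → 9.8965 [wait]  node(8,4) S=125.6800 payoff=0.0000 vs cont=0.0000 → 0.0000 [wait]  node(8,5) S=174.8783 payoff=0.0000 vs cont=0.0000 → 0.0000 [wait]  node(8,6) S=243.3357 payoff=0.0000 vs cont=0.0000 → 0.0000 [wait]  node(8,7) S=338.5912 payoff=0.0000 vs cont=0.0000 → 0.0000 [wait]  node(8,8) S=471.1351 payoff=0.0000 vs cont=0.0000 → 0.0000 [wait]  ⇒ S*(8)=64.9122
t_7: node(7,0) S=39.5478 payoff=56.4922 vs cont=55.6036 → 56.4922 [stop]  node(7,1) S=55.0290 payoff=41.0110 vs cont=40.1223 → 41.0110 [stop]  node(7,2) S=76.5705 payoff=19.4695 vs cont=20.5970 → 20.5970 [wait]  node(7,3) S=106.5446 payoff=0.0000 vs cont=5.0305 → 5.0305 [wait]  node(7,4) S=148.2522 payoff=0.0000 vs cont=0.0000 → 0.0000 [wait]  node(7,5) S=206.2865 payoff=0.0000 vs cont=0.0000 → 0.0000 [wait]  node(7,6) S=287.0389 payoff=0.0000 vs cont=0.0000 → 0.0000 [wait]  node(7,7) S=399.4023 payoff=0.0000 vs cont=0.0000 → 0.0000 [wait]  ⇒ S*(7)=55.0290
t_6: node(6,0) S=46.6505 payoff=49.3895 vs cont=48.5008 → 49.3895 [stop]  node(6,1) S=64.9122 payoff=31.1278 vs cont=30.7831 → 31.1278 [stop]  node(6,2) S=90.3226 payoff=5.7174 vs cont=12.8966 → 12.8966 [wait]  node(6,3) S=125.6800 payoff=0.0000 vs cont=2.5571 → 2.5571 [wait]  node(6,4) S=174.8783 payoff=0.0000 vs cont=0.0000 → 0.0000 [wait]  node(6,5) S=243.3357 payoff=0.0000 vs cont=0.0000 → 0.0000 [wait]  node(6,6) S=338.5912 payoff=0.0000 vs cont=0.0000 → 0.0000 [wait]  ⇒ S*(6)=64.9122
t_5: node(5,0) S=55.0290 payoff=41.0110 vs cont=40.1223 → 41.0110 [stop]  node(5,1) S=76.5705 payoff=19.4695 vs cont=22.0444 → 22.0444 [wait]  node(5,2) S=106.5446 payoff=0.0000 vs cont=7.7891 → 7.7891 [wait]  node(5,3) S=148.2522 payoff=0.0000 vs cont=1.2998 → 1.2998 [wait]  node(5,4) S=206.2865 payoff=0.0000 vs cont=0.0000 → 0.0000 [wait]  node(5,5) S=287.0389 payoff=0.0000 vs cont=0.0000 → 0.0000 [wait]  ⇒ S*(5)=55.0290
t_4: node(4,0) S=64.9122 payoff=31.1278 vs cont=31.4813 → 31.4813 [wait]  node(4,1) S=90.3226 payoff=5.7174 vs cont=14.9631 → 14.9631 [wait]  node(4,2) S=125.6800 payoff=0.0000 vs cont=4.5863 → 4.5863 [wait]  node(4,3) S=174.8783 payoff=0.0000 vs cont=0.6607 → 0.6607 [wait]  node(4,4) S=243.3357 payoff=0.0000 vs cont=0.0000 → 0.0000 [wait]  ⇒ S*(4)=-
t_3: node(3,0) S=76.5705 payoff=19.4695 vs cont=23.2210 → 23.2210 [wait]  node(3,1) S=106.5446 payoff=0.0000 vs cont=9.8185 → 9.8185 [wait]  node(3,2) S=148.2522 payoff=0.0000 vs cont=2.6500 → 2.6500 [wait]  node(3,3) S=206.2865 payoff=0.0000 vs cont=0.3358 → 0.3358 [wait]  ⇒ S*(3)=-
t_2: node(2,0) S=90.3226 payoff=5.7174 vs cont=16.5403 → 16.5403 [wait]  node(2,1) S=125.6800 payoff=0.0000 vs cont=6.2693 → 6.2693 [wait]  node(2,2) S=174.8783 payoff=0.0000 vs cont=1.5091 → 1.5091 [wait]  ⇒ S*(2)=-
t_1: node(1,0) S=106.5446 payoff=0.0000 vs cont=11.4322 → 11.4322 [wait]  node(1,1) S=148.2522 payoff=0.0000 vs cont=3.9148 → 3.9148 [wait]  ⇒ S*(1)=-
t_0: node(0,0) S=125.6800 payoff=0.0000 vs cont=7.6997 → 7.6997 [wait]  ⇒ S*(0)=-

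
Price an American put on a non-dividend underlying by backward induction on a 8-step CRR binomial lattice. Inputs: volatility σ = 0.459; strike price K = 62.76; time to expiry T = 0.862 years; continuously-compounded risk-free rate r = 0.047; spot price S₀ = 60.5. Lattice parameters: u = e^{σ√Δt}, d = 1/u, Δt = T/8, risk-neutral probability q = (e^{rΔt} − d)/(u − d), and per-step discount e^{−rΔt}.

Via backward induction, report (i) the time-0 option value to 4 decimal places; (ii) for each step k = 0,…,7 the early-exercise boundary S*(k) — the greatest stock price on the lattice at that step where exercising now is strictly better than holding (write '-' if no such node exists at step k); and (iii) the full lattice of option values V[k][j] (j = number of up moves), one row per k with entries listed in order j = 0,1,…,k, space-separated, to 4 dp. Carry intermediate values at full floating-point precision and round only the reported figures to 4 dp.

price = 10.4103
boundary = - - - 38.4993 33.1145 38.4993 44.7597 52.0381
tree:
10.4103
14.2620 6.3345
18.9359 9.3332 3.1424
24.2607 13.3493 5.0671 1.0838
29.6455 18.4083 7.9923 1.9416 0.1629
34.2771 24.2607 12.2425 3.4576 0.3144 0.0000
38.2609 29.6455 18.0003 6.1142 0.6068 0.0000 0.0000
41.6875 34.2771 24.2607 10.7219 1.1711 0.0000 0.0000 0.0000
44.6349 38.2609 29.6455 18.0003 2.2600 0.0000 0.0000 0.0000 0.0000

Δt=0.10775, u=1.16261, d=0.86013, q=0.47919, disc=e^(-rΔt)=0.99495
k=8 terminal: V=max(K-S,0) → 44.6349 38.2609 29.6455 18.0003 2.2600 0.0000 0.0000 0.0000 0.0000
k=7: j=0 S=21.0725 intr=41.6875 cont=41.3705 V=41.6875[EX]; j=1 S=28.4829 intr=34.2771 cont=33.9601 V=34.2771[EX]; j=2 S=38.4993 intr=24.2607 cont=23.9437 V=24.2607[EX]; j=3 S=52.0381 intr=10.7219 cont=10.4049 V=10.7219[EX]; j=4 S=70.3379 intr=0.0000 cont=1.1711 V=1.1711[hold]; j=5 S=95.0733 intr=0.0000 cont=0.0000 V=0.0000[hold]; j=6 S=128.5071 intr=0.0000 cont=0.0000 V=0.0000[hold]; j=7 S=173.6983 intr=0.0000 cont=0.0000 V=0.0000[hold]  S*(7)=52.0381
k=6: j=0 S=24.4991 intr=38.2609 cont=37.9439 V=38.2609[EX]; j=1 S=33.1145 intr=29.6455 cont=29.3285 V=29.6455[EX]; j=2 S=44.7597 intr=18.0003 cont=17.6833 V=18.0003[EX]; j=3 S=60.5000 intr=2.2600 cont=6.1142 V=6.1142[hold]; j=4 S=81.7757 intr=0.0000 cont=0.6068 V=0.6068[hold]; j=5 S=110.5332 intr=0.0000 cont=0.0000 V=0.0000[hold]; j=6 S=149.4037 intr=0.0000 cont=0.0000 V=0.0000[hold]  S*(6)=44.7597
k=5: j=0 S=28.4829 intr=34.2771 cont=33.9601 V=34.2771[EX]; j=1 S=38.4993 intr=24.2607 cont=23.9437 V=24.2607[EX]; j=2 S=52.0381 intr=10.7219 cont=12.2425 V=12.2425[hold]; j=3 S=70.3379 intr=0.0000 cont=3.4576 V=3.4576[hold]; j=4 S=95.0733 intr=0.0000 cont=0.3144 V=0.3144[hold]; j=5 S=128.5071 intr=0.0000 cont=0.0000 V=0.0000[hold]  S*(5)=38.4993
k=4: j=0 S=33.1145 intr=29.6455 cont=29.3285 V=29.6455[EX]; j=1 S=44.7597 intr=18.0003 cont=18.4083 V=18.4083[hold]; j=2 S=60.5000 intr=2.2600 cont=7.9923 V=7.9923[hold]; j=3 S=81.7757 intr=0.0000 cont=1.9416 V=1.9416[hold]; j=4 S=110.5332 intr=0.0000 cont=0.1629 V=0.1629[hold]  S*(4)=33.1145
k=3: j=0 S=38.4993 intr=24.2607 cont=24.1382 V=24.2607[EX]; j=1 S=52.0381 intr=10.7219 cont=13.3493 V=13.3493[hold]; j=2 S=70.3379 intr=0.0000 cont=5.0671 V=5.0671[hold]; j=3 S=95.0733 intr=0.0000 cont=1.0838 V=1.0838[hold]  S*(3)=38.4993
k=2: j=0 S=44.7597 intr=18.0003 cont=18.9359 V=18.9359[hold]; j=1 S=60.5000 intr=2.2600 cont=9.3332 V=9.3332[hold]; j=2 S=81.7757 intr=0.0000 cont=3.1424 V=3.1424[hold]  S*(2)=-
k=1: j=0 S=52.0381 intr=10.7219 cont=14.2620 V=14.2620[hold]; j=1 S=70.3379 intr=0.0000 cont=6.3345 V=6.3345[hold]  S*(1)=-
k=0: j=0 S=60.5000 intr=2.2600 cont=10.4103 V=10.4103[hold]  S*(0)=-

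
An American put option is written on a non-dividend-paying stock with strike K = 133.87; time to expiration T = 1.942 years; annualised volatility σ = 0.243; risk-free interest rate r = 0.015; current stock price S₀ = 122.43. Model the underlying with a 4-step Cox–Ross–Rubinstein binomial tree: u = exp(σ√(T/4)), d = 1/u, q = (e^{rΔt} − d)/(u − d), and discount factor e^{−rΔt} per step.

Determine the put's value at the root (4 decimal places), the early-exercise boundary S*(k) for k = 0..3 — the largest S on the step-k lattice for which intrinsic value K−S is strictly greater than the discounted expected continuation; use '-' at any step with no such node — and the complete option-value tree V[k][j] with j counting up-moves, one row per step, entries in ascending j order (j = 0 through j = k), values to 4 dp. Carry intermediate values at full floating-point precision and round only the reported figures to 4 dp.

Δt=0.48550  u=1.18450  d=0.84424  q=0.47925  discount=0.99274
step 4 (expiry): payoffs max(K−S,0) = 71.6752 46.6089 11.4400 0.0000 0.0000
step 3: (k=3,j=0): S=73.6694, (K−S)⁺=60.2006, hold=59.2292 ⇒ V=60.2006 exercise | (k=3,j=1): S=103.3604, (K−S)⁺=30.5096, hold=29.5382 ⇒ V=30.5096 exercise | (k=3,j=2): S=145.0178, (K−S)⁺=0.0000, hold=5.9141 ⇒ V=5.9141 continue | (k=3,j=3): S=203.4644, (K−S)⁺=0.0000, hold=0.0000 ⇒ V=0.0000 continue  boundary S*=103.3604
step 2: (k=2,j=0): S=87.2611, (K−S)⁺=46.6089, hold=45.6375 ⇒ V=46.6089 exercise | (k=2,j=1): S=122.4300, (K−S)⁺=11.4400, hold=18.5863 ⇒ V=18.5863 continue | (k=2,j=2): S=171.7730, (K−S)⁺=0.0000, hold=3.0574 ⇒ V=3.0574 continue  boundary S*=87.2611
step 1: (k=1,j=0): S=103.3604, (K−S)⁺=30.5096, hold=32.9382 ⇒ V=32.9382 continue | (k=1,j=1): S=145.0178, (K−S)⁺=0.0000, hold=11.0632 ⇒ V=11.0632 continue  boundary S*=-
step 0: (k=0,j=0): S=122.4300, (K−S)⁺=11.4400, hold=22.2916 ⇒ V=22.2916 continue  boundary S*=-

price = 22.2916
boundary = - - 87.2611 103.3604
tree:
22.2916
32.9382 11.0632
46.6089 18.5863 3.0574
60.2006 30.5096 5.9141 0.0000
71.6752 46.6089 11.4400 0.0000 0.0000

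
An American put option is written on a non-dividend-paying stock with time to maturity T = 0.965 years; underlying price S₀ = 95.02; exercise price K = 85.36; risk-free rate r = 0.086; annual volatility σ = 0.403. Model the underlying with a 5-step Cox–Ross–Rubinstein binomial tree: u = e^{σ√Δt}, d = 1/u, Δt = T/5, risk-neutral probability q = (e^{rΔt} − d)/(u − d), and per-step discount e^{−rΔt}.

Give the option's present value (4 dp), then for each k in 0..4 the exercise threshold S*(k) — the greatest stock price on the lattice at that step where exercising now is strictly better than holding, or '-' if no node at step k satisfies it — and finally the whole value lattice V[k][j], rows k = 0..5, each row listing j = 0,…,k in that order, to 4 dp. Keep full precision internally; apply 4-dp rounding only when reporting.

price = 7.6741
boundary = - - - 55.8658 66.6862
tree:
7.6741
12.4772 3.1814
19.6255 5.8259 0.6730
29.4942 10.5228 1.3765 0.0000
38.5589 18.6738 2.8152 0.0000 0.0000
46.1527 29.4942 5.7577 0.0000 0.0000 0.0000

Δt=0.19300  u=1.19368  d=0.83774  q=0.50287  discount=0.98354
step 5 (expiry): payoffs max(K−S,0) = 46.1527 29.4942 5.7577 0.0000 0.0000 0.0000
step 4: (k=4,j=0): S=46.8011, (K−S)⁺=38.5589, hold=37.1538 ⇒ V=38.5589 exercise | (k=4,j=1): S=66.6862, (K−S)⁺=18.6738, hold=17.2687 ⇒ V=18.6738 exercise | (k=4,j=2): S=95.0200, (K−S)⁺=0.0000, hold=2.8152 ⇒ V=2.8152 continue | (k=4,j=3): S=135.3924, (K−S)⁺=0.0000, hold=0.0000 ⇒ V=0.0000 continue | (k=4,j=4): S=192.9184, (K−S)⁺=0.0000, hold=0.0000 ⇒ V=0.0000 continue  boundary S*=66.6862
step 3: (k=3,j=0): S=55.8658, (K−S)⁺=29.4942, hold=28.0891 ⇒ V=29.4942 exercise | (k=3,j=1): S=79.6023, (K−S)⁺=5.7577, hold=10.5228 ⇒ V=10.5228 continue | (k=3,j=2): S=113.4239, (K−S)⁺=0.0000, hold=1.3765 ⇒ V=1.3765 continue | (k=3,j=3): S=161.6159, (K−S)⁺=0.0000, hold=0.0000 ⇒ V=0.0000 continue  boundary S*=55.8658
step 2: (k=2,j=0): S=66.6862, (K−S)⁺=18.6738, hold=19.6255 ⇒ V=19.6255 continue | (k=2,j=1): S=95.0200, (K−S)⁺=0.0000, hold=5.8259 ⇒ V=5.8259 continue | (k=2,j=2): S=135.3924, (K−S)⁺=0.0000, hold=0.6730 ⇒ V=0.6730 continue  boundary S*=-
step 1: (k=1,j=0): S=79.6023, (K−S)⁺=5.7577, hold=12.4772 ⇒ V=12.4772 continue | (k=1,j=1): S=113.4239, (K−S)⁺=0.0000, hold=3.1814 ⇒ V=3.1814 continue  boundary S*=-
step 0: (k=0,j=0): S=95.0200, (K−S)⁺=0.0000, hold=7.6741 ⇒ V=7.6741 continue  boundary S*=-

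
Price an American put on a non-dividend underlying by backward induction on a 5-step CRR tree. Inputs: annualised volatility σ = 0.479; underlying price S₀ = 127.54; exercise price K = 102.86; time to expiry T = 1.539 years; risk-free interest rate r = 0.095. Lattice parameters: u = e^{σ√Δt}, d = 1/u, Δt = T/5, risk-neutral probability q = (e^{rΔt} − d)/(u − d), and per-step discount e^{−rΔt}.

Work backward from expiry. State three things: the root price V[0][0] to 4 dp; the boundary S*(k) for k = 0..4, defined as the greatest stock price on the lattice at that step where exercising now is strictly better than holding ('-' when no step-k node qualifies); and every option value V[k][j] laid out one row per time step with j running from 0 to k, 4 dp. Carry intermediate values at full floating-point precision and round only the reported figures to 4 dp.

params: Δt=0.30780 u=1.30441 d=0.76663 q=0.48913 e^(-rΔt)=0.97118
t_5 payoffs: 69.0860 45.3944 5.0837 0.0000 0.0000 0.0000
t_4: node(4,0) S=44.0550 payoff=58.8050 vs cont=55.8408 → 58.8050 [stop]  node(4,1) S=74.9585 payoff=27.9015 vs cont=24.9373 → 27.9015 [stop]  node(4,2) S=127.5400 payoff=0.0000 vs cont=2.5223 → 2.5223 [wait]  node(4,3) S=217.0062 payoff=0.0000 vs cont=0.0000 → 0.0000 [wait]  node(4,4) S=369.2307 payoff=0.0000 vs cont=0.0000 → 0.0000 [wait]  ⇒ S*(4)=74.9585
t_3: node(3,0) S=57.4656 payoff=45.3944 vs cont=42.4302 → 45.3944 [stop]  node(3,1) S=97.7763 payoff=5.0837 vs cont=15.0415 → 15.0415 [wait]  node(3,2) S=166.3640 payoff=0.0000 vs cont=1.2514 → 1.2514 [wait]  node(3,3) S=283.0642 payoff=0.0000 vs cont=0.0000 → 0.0000 [wait]  ⇒ S*(3)=57.4656
t_2: node(2,0) S=74.9585 payoff=27.9015 vs cont=29.6676 → 29.6676 [wait]  node(2,1) S=127.5400 payoff=0.0000 vs cont=8.0573 → 8.0573 [wait]  node(2,2) S=217.0062 payoff=0.0000 vs cont=0.6209 → 0.6209 [wait]  ⇒ S*(2)=-
t_1: node(1,0) S=97.7763 payoff=5.0837 vs cont=18.5471 → 18.5471 [wait]  node(1,1) S=166.3640 payoff=0.0000 vs cont=4.2926 → 4.2926 [wait]  ⇒ S*(1)=-
t_0: node(0,0) S=127.5400 payoff=0.0000 vs cont=11.2412 → 11.2412 [wait]  ⇒ S*(0)=-

price = 11.2412
boundary = - - - 57.4656 74.9585
tree:
11.2412
18.5471 4.2926
29.6676 8.0573 0.6209
45.3944 15.0415 1.2514 0.0000
58.8050 27.9015 2.5223 0.0000 0.0000
69.0860 45.3944 5.0837 0.0000 0.0000 0.0000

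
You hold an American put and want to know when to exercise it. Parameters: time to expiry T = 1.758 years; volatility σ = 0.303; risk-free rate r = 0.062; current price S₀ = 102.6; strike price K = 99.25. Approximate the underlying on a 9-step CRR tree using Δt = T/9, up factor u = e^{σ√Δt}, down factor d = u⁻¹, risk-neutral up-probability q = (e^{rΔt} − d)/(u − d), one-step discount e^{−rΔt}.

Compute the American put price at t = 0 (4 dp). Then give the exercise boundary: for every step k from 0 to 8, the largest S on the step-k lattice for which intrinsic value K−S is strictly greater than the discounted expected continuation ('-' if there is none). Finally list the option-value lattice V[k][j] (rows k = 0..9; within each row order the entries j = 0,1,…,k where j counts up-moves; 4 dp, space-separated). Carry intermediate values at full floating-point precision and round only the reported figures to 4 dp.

price = 10.7420
boundary = - - - 68.6548 60.0499 68.6548 60.0499 68.6548 78.4928
tree:
10.7420
15.6736 6.2959
22.2390 9.7872 3.1172
30.5952 14.8016 5.2394 1.1680
39.2001 21.6781 8.5977 2.1623 0.2479
46.7265 30.5952 13.6926 3.9450 0.5141 0.0000
53.3096 39.2001 20.9881 7.0629 1.0662 0.0000 0.0000
59.0676 46.7265 30.5952 12.3282 2.2111 0.0000 0.0000 0.0000
64.1039 53.3096 39.2001 20.7572 4.5854 0.0000 0.0000 0.0000 0.0000
68.5090 59.0676 46.7265 30.5952 9.5095 0.0000 0.0000 0.0000 0.0000 0.0000

Δt=0.19533, u=1.14330, d=0.87466, q=0.51193, disc=e^(-rΔt)=0.98796
k=9 terminal: V=max(K-S,0) → 68.5090 59.0676 46.7265 30.5952 9.5095 0.0000 0.0000 0.0000 0.0000 0.0000
k=8: j=0 S=35.1461 intr=64.1039 cont=62.9092 V=64.1039[EX]; j=1 S=45.9404 intr=53.3096 cont=52.1149 V=53.3096[EX]; j=2 S=60.0499 intr=39.2001 cont=38.0054 V=39.2001[EX]; j=3 S=78.4928 intr=20.7572 cont=19.5625 V=20.7572[EX]; j=4 S=102.6000 intr=0.0000 cont=4.5854 V=4.5854[hold]; j=5 S=134.1111 intr=0.0000 cont=0.0000 V=0.0000[hold]; j=6 S=175.3002 intr=0.0000 cont=0.0000 V=0.0000[hold]; j=7 S=229.1395 intr=0.0000 cont=0.0000 V=0.0000[hold]; j=8 S=299.5142 intr=0.0000 cont=0.0000 V=0.0000[hold]  S*(8)=78.4928
k=7: j=0 S=40.1824 intr=59.0676 cont=57.8728 V=59.0676[EX]; j=1 S=52.5235 intr=46.7265 cont=45.5318 V=46.7265[EX]; j=2 S=68.6548 intr=30.5952 cont=29.4004 V=30.5952[EX]; j=3 S=89.7405 intr=9.5095 cont=12.3282 V=12.3282[hold]; j=4 S=117.3022 intr=0.0000 cont=2.2111 V=2.2111[hold]; j=5 S=153.3288 intr=0.0000 cont=0.0000 V=0.0000[hold]; j=6 S=200.4200 intr=0.0000 cont=0.0000 V=0.0000[hold]; j=7 S=261.9743 intr=0.0000 cont=0.0000 V=0.0000[hold]  S*(7)=68.6548
k=6: j=0 S=45.9404 intr=53.3096 cont=52.1149 V=53.3096[EX]; j=1 S=60.0499 intr=39.2001 cont=38.0054 V=39.2001[EX]; j=2 S=78.4928 intr=20.7572 cont=20.9881 V=20.9881[hold]; j=3 S=102.6000 intr=0.0000 cont=7.0629 V=7.0629[hold]; j=4 S=134.1111 intr=0.0000 cont=1.0662 V=1.0662[hold]; j=5 S=175.3002 intr=0.0000 cont=0.0000 V=0.0000[hold]; j=6 S=229.1395 intr=0.0000 cont=0.0000 V=0.0000[hold]  S*(6)=60.0499
k=5: j=0 S=52.5235 intr=46.7265 cont=45.5318 V=46.7265[EX]; j=1 S=68.6548 intr=30.5952 cont=29.5172 V=30.5952[EX]; j=2 S=89.7405 intr=9.5095 cont=13.6926 V=13.6926[hold]; j=3 S=117.3022 intr=0.0000 cont=3.9450 V=3.9450[hold]; j=4 S=153.3288 intr=0.0000 cont=0.5141 V=0.5141[hold]; j=5 S=200.4200 intr=0.0000 cont=0.0000 V=0.0000[hold]  S*(5)=68.6548
k=4: j=0 S=60.0499 intr=39.2001 cont=38.0054 V=39.2001[EX]; j=1 S=78.4928 intr=20.7572 cont=21.6781 V=21.6781[hold]; j=2 S=102.6000 intr=0.0000 cont=8.5977 V=8.5977[hold]; j=3 S=134.1111 intr=0.0000 cont=2.1623 V=2.1623[hold]; j=4 S=175.3002 intr=0.0000 cont=0.2479 V=0.2479[hold]  S*(4)=60.0499
k=3: j=0 S=68.6548 intr=30.5952 cont=29.8662 V=30.5952[EX]; j=1 S=89.7405 intr=9.5095 cont=14.8016 V=14.8016[hold]; j=2 S=117.3022 intr=0.0000 cont=5.2394 V=5.2394[hold]; j=3 S=153.3288 intr=0.0000 cont=1.1680 V=1.1680[hold]  S*(3)=68.6548
k=2: j=0 S=78.4928 intr=20.7572 cont=22.2390 V=22.2390[hold]; j=1 S=102.6000 intr=0.0000 cont=9.7872 V=9.7872[hold]; j=2 S=134.1111 intr=0.0000 cont=3.1172 V=3.1172[hold]  S*(2)=-
k=1: j=0 S=89.7405 intr=9.5095 cont=15.6736 V=15.6736[hold]; j=1 S=117.3022 intr=0.0000 cont=6.2959 V=6.2959[hold]  S*(1)=-
k=0: j=0 S=102.6000 intr=0.0000 cont=10.7420 V=10.7420[hold]  S*(0)=-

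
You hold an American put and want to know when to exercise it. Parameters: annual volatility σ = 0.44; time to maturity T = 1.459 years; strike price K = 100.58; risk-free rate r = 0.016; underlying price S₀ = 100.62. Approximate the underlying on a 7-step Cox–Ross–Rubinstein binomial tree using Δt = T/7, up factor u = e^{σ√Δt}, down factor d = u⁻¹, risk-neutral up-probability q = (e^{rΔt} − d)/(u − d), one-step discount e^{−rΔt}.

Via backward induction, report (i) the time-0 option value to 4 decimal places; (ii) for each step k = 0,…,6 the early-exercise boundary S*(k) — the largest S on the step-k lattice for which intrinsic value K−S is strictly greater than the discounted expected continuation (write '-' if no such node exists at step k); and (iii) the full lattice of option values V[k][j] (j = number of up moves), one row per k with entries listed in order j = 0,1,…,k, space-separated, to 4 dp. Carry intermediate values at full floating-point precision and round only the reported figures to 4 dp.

Δt=0.20843  u=1.22248  d=0.81801  q=0.45821  discount=0.99667
step 7 (expiry): payoffs max(K−S,0) = 75.9194 63.7260 45.5038 18.2716 0.0000 0.0000 0.0000 0.0000
step 6: (k=6,j=0): S=30.1470, (K−S)⁺=70.4330, hold=70.0981 ⇒ V=70.4330 exercise | (k=6,j=1): S=45.0531, (K−S)⁺=55.5269, hold=55.1921 ⇒ V=55.5269 exercise | (k=6,j=2): S=67.3293, (K−S)⁺=33.2507, hold=32.9158 ⇒ V=33.2507 exercise | (k=6,j=3): S=100.6200, (K−S)⁺=0.0000, hold=9.8664 ⇒ V=9.8664 continue | (k=6,j=4): S=150.3711, (K−S)⁺=0.0000, hold=0.0000 ⇒ V=0.0000 continue | (k=6,j=5): S=224.7213, (K−S)⁺=0.0000, hold=0.0000 ⇒ V=0.0000 continue | (k=6,j=6): S=335.8337, (K−S)⁺=0.0000, hold=0.0000 ⇒ V=0.0000 continue  boundary S*=67.3293
step 5: (k=5,j=0): S=36.8540, (K−S)⁺=63.7260, hold=63.3912 ⇒ V=63.7260 exercise | (k=5,j=1): S=55.0762, (K−S)⁺=45.5038, hold=45.1689 ⇒ V=45.5038 exercise | (k=5,j=2): S=82.3084, (K−S)⁺=18.2716, hold=22.4608 ⇒ V=22.4608 continue | (k=5,j=3): S=123.0054, (K−S)⁺=0.0000, hold=5.3278 ⇒ V=5.3278 continue | (k=5,j=4): S=183.8249, (K−S)⁺=0.0000, hold=0.0000 ⇒ V=0.0000 continue | (k=5,j=5): S=274.7162, (K−S)⁺=0.0000, hold=0.0000 ⇒ V=0.0000 continue  boundary S*=55.0762
step 4: (k=4,j=0): S=45.0531, (K−S)⁺=55.5269, hold=55.1921 ⇒ V=55.5269 exercise | (k=4,j=1): S=67.3293, (K−S)⁺=33.2507, hold=34.8290 ⇒ V=34.8290 continue | (k=4,j=2): S=100.6200, (K−S)⁺=0.0000, hold=14.5617 ⇒ V=14.5617 continue | (k=4,j=3): S=150.3711, (K−S)⁺=0.0000, hold=2.8769 ⇒ V=2.8769 continue | (k=4,j=4): S=224.7213, (K−S)⁺=0.0000, hold=0.0000 ⇒ V=0.0000 continue  boundary S*=45.0531
step 3: (k=3,j=0): S=55.0762, (K−S)⁺=45.5038, hold=45.8897 ⇒ V=45.8897 continue | (k=3,j=1): S=82.3084, (K−S)⁺=18.2716, hold=25.4573 ⇒ V=25.4573 continue | (k=3,j=2): S=123.0054, (K−S)⁺=0.0000, hold=9.1770 ⇒ V=9.1770 continue | (k=3,j=3): S=183.8249, (K−S)⁺=0.0000, hold=1.5535 ⇒ V=1.5535 continue  boundary S*=-
step 2: (k=2,j=0): S=67.3293, (K−S)⁺=33.2507, hold=36.4058 ⇒ V=36.4058 continue | (k=2,j=1): S=100.6200, (K−S)⁺=0.0000, hold=17.9376 ⇒ V=17.9376 continue | (k=2,j=2): S=150.3711, (K−S)⁺=0.0000, hold=5.6649 ⇒ V=5.6649 continue  boundary S*=-
step 1: (k=1,j=0): S=82.3084, (K−S)⁺=18.2716, hold=27.8505 ⇒ V=27.8505 continue | (k=1,j=1): S=123.0054, (K−S)⁺=0.0000, hold=12.2732 ⇒ V=12.2732 continue  boundary S*=-
step 0: (k=0,j=0): S=100.6200, (K−S)⁺=0.0000, hold=20.6439 ⇒ V=20.6439 continue  boundary S*=-

price = 20.6439
boundary = - - - - 45.0531 55.0762 67.3293
tree:
20.6439
27.8505 12.2732
36.4058 17.9376 5.6649
45.8897 25.4573 9.1770 1.5535
55.5269 34.8290 14.5617 2.8769 0.0000
63.7260 45.5038 22.4608 5.3278 0.0000 0.0000
70.4330 55.5269 33.2507 9.8664 0.0000 0.0000 0.0000
75.9194 63.7260 45.5038 18.2716 0.0000 0.0000 0.0000 0.0000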